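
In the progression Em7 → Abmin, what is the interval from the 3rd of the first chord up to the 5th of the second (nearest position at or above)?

minor 6th

Em7 has G as its 3rd, and Abmin has Eb as its 5th.
From G to Eb: 8 semitones over a sixth = minor.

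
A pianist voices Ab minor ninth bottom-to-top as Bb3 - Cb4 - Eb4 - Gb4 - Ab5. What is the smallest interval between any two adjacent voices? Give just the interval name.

Adjacent intervals: Bb3→Cb4 = minor second; Cb4→Eb4 = major third; Eb4→Gb4 = minor third; Gb4→Ab5 = major ninth.
The smallest is Bb3 to Cb4, a minor second (1 semitone).

minor second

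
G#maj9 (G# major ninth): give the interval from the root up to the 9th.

The chord tones of G#maj9 are G#–B#–D#–F##–A#.
That puts G# below A#.
G# up to A# spans 9 letter names and 14 semitones — a major ninth.

M9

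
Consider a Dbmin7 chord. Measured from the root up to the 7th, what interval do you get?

m7

Dbmin7: Db–Fb–Ab–Cb.
So we need the interval from Db up to Cb.
Db up to Cb is 10 semitones, a half step narrower than a major seventh, so the interval is minor.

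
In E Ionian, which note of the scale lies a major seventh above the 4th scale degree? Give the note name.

G#

The scale is E F# G# A B C# D#.
The 4th scale degree is A; a major seventh above that is G# — scale degree 3.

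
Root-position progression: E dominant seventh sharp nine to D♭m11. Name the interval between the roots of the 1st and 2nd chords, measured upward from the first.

diminished seventh

The roots are E and D♭.
From E to D♭: 9 semitones over a seventh = diminished.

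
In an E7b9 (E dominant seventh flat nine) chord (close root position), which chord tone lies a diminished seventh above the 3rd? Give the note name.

E7b9: E-G♯-B-D-F.
The 3rd is G♯. A diminished seventh above G♯ is F.
F is the chord's 9th.

F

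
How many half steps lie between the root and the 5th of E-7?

7

E minor seventh: E G B D.
E to B is a perfect fifth: 7 semitones.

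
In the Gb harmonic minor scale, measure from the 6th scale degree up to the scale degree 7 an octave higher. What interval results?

The scale runs Gb Ab Bbb Cb Db Ebb F.
The 6th scale degree is Ebb and the 7th degree (up an octave) is F.
From Ebb to F: 15 semitones over a ninth = augmented.

augmented 9th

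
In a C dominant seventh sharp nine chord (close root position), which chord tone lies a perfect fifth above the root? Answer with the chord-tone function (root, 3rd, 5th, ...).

Spelling the chord: C E G Bb D#.
The root is C. A perfect fifth above C is G.
G is the chord's 5th.

5th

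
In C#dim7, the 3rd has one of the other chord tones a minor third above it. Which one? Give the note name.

G

The chord tones of C#°7 (C# diminished seventh) are C#–E–G–Bb.
The 3rd is E. A minor third above E is G.
G is the chord's 5th.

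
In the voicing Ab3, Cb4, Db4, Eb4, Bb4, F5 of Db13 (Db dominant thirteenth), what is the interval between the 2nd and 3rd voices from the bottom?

Those voices are Cb4 and Db4.
Counting 2 letters and 2 half steps from Cb gives a major second.

major 2nd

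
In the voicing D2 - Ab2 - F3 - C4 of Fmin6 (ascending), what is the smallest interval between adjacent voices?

diminished fifth

Adjacent intervals: D2→Ab2 = diminished fifth; Ab2→F3 = major sixth; F3→C4 = perfect fifth.
The smallest is D2 to Ab2, a diminished fifth (6 semitones).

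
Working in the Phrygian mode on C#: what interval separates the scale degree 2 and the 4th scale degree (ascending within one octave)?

major 3rd

Spelling the Phrygian mode on C#: C# D E F# G# A B.
The scale degree 2 is D and the degree 4 is F#.
D up to F# spans 3 letter names and 4 semitones — a major third.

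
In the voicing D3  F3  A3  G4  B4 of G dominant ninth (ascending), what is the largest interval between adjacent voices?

minor seventh

Adjacent intervals: D3→F3 = minor third; F3→A3 = major third; A3→G4 = minor seventh; G4→B4 = major third.
The largest is A3 to G4, a minor seventh (10 semitones).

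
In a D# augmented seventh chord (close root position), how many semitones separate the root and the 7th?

10

Spelling the chord: D#-F##-A##-C#.
D# to C# is a minor seventh: 10 semitones.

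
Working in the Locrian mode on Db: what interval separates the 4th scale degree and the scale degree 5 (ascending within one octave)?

minor 2nd

The scale runs Db Ebb Fb Gb Abb Bbb Cb.
That puts Gb below Abb.
Gb up to Abb is 1 semitone, a half step narrower than a major second, so the interval is minor.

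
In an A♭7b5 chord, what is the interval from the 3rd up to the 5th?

Spelling the chord: A♭-C-E𝄫-G♭.
The 3rd is C and the 5th is E𝄫.
From C to E𝄫: 2 semitones over a third = diminished.

diminished third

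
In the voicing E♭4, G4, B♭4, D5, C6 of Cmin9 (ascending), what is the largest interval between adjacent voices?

minor 7th

Adjacent intervals: E♭4→G4 = major third; G4→B♭4 = minor third; B♭4→D5 = major third; D5→C6 = minor seventh.
The largest is D5 to C6, a minor seventh (10 semitones).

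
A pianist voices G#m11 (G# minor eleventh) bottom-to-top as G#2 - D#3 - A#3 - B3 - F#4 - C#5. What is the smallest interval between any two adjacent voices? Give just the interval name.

Adjacent intervals: G#2→D#3 = perfect fifth; D#3→A#3 = perfect fifth; A#3→B3 = minor second; B3→F#4 = perfect fifth; F#4→C#5 = perfect fifth.
The smallest is A#3 to B3, a minor second (1 semitone).

minor 2nd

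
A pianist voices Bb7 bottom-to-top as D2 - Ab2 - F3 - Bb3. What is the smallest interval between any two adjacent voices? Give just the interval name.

perfect fourth

Adjacent intervals: D2→Ab2 = diminished fifth; Ab2→F3 = major sixth; F3→Bb3 = perfect fourth.
The smallest is F3 to Bb3, a perfect fourth (5 semitones).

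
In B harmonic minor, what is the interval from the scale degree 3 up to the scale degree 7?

augmented fifth

Spelling B harmonic minor: B C# D E F# G A#.
The scale degree 3 is D and the degree 7 is A#.
D up to A# is 8 semitones, a half step wider than a perfect fifth, so the interval is augmented.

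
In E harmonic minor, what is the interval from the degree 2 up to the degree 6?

diminished fifth

The scale runs E F# G A B C D#.
The degree 2 is F# and the scale degree 6 is C.
5 letter names make it a fifth; at 6 semitones (a half step narrower than perfect) the quality is diminished.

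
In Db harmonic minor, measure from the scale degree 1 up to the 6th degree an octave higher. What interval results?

Spelling Db harmonic minor: Db Eb Fb Gb Ab Bbb C.
Scale degree 1 = Db; scale degree 6 (up an octave) = Bbb.
13 letter names make it a thirteenth; at 20 semitones (a half step narrower than major) the quality is minor.

m13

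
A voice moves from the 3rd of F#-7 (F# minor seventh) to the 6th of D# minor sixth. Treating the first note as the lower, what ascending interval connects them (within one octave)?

F#-7 (F# minor seventh) has A as its 3rd, and D# minor sixth has B# as its 6th.
2 letter names make it a second; at 3 semitones (a half step wider than major) the quality is augmented.

A2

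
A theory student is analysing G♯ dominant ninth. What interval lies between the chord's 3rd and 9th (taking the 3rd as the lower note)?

minor seventh

G♯9 is spelled G♯–B♯–D♯–F♯–A♯.
That puts B♯ below A♯.
From B♯ to A♯: 10 semitones over a seventh = minor.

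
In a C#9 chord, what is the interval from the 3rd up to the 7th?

C#9 is spelled C#-E#-G#-B-D#.
That puts E# below B.
From E# to B: 6 semitones over a fifth = diminished.
This 3–7 tritone is the characteristic tension at the heart of the dominant sound.

diminished fifth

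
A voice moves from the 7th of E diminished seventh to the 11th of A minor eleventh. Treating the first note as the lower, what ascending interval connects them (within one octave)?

The 7th of E diminished seventh is Db; the 11th of A minor eleventh is D.
Db up to D is 1 semitone, a half step wider than a perfect unison, so the interval is augmented.

augmented 1st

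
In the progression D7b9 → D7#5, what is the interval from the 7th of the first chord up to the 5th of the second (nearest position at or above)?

augmented sixth

The 7th of D7b9 is C; the 5th of D7#5 is A♯.
6 letter names make it a sixth; at 10 semitones (a half step wider than major) the quality is augmented.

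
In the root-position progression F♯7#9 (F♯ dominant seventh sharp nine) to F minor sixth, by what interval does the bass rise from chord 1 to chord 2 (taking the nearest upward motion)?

diminished octave

The roots are F♯ and F.
F♯ up to F is 11 semitones, a half step narrower than a perfect octave, so the interval is diminished.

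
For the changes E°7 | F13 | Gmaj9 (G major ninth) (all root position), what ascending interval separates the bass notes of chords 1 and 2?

The roots are E and F.
From E to F: 1 semitone over a second = minor.

minor 2nd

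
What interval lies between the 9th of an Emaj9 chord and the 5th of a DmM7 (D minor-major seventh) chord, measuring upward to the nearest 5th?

The 9th of Emaj9 is F♯; the 5th of DmM7 (D minor-major seventh) is A.
From F♯ to A: 3 semitones over a third = minor.

minor third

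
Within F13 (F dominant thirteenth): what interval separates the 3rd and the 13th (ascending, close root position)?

perfect 11th

The chord tones of F13 are F–A–C–E♭–G–D.
So we need the interval from A up to D.
Counting 11 letters and 17 half steps from A gives a perfect eleventh.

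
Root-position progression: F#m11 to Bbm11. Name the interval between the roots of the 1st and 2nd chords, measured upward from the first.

The roots are F# and Bb.
4 letter names make it a fourth; at 4 semitones (a half step narrower than perfect) the quality is diminished.

diminished fourth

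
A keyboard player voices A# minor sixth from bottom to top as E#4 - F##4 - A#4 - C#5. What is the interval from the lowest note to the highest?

minor 6th

The outer voices are E#4 and C#5.
6 letter names make it a sixth; at 8 semitones (a half step narrower than major) the quality is minor.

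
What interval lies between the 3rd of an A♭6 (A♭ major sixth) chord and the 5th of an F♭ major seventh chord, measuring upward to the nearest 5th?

diminished octave

A♭6 (A♭ major sixth) has C as its 3rd, and F♭ major seventh has C♭ as its 5th.
8 letter names make it an octave; at 11 semitones (a half step narrower than perfect) the quality is diminished.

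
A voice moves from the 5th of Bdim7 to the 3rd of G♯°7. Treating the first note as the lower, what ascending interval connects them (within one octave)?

Bdim7 has F as its 5th, and G♯°7 has B as its 3rd.
F up to B is 6 semitones, a half step wider than a perfect fourth, so the interval is augmented.

A4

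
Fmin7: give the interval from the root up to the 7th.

minor seventh

F minor seventh is spelled F–A♭–C–E♭.
The root is F and the 7th is E♭.
From F to E♭: 10 semitones over a seventh = minor.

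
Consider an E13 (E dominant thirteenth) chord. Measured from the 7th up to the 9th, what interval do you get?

major third

E13 (E dominant thirteenth) is spelled E–G♯–B–D–F♯–C♯.
That puts D below F♯.
From D to F♯ is 4 semitones, exactly the major third.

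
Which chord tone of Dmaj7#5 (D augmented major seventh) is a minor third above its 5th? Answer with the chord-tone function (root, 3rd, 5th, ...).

7th

Dmaj7#5 (D augmented major seventh): D-F#-A#-C#.
The 5th is A#. A minor third above A# is C#.
C# is the chord's 7th.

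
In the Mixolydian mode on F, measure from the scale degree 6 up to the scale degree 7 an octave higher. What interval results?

minor ninth

F mixolydian: F G A Bb C D Eb.
So we need the interval from D up to Eb.
9 letter names make it a ninth; at 13 semitones (a half step narrower than major) the quality is minor.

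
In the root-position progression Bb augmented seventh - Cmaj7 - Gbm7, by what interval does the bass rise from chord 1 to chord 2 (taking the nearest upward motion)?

The roots are Bb and C.
Bb up to C spans 2 letter names and 2 semitones — a major second.

major second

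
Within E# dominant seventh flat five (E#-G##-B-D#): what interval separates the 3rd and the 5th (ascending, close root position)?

diminished third

That puts G## below B.
From G## to B: 2 semitones over a third = diminished.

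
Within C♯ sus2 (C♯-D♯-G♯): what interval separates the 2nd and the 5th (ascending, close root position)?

That puts D♯ below G♯.
Counting 4 letters and 5 half steps from D♯ gives a perfect fourth.

perfect 4th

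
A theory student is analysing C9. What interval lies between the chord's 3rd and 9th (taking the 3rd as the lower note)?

minor 7th

C9 (C dominant ninth): C–E–G–Bb–D.
The 3rd is E and the 9th is D.
7 letter names make it a seventh; at 10 semitones (a half step narrower than major) the quality is minor.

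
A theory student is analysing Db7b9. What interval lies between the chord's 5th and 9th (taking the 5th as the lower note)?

The chord tones of Db7b9 (Db dominant seventh flat nine) are Db, F, Ab, Cb, Ebb.
That puts Ab below Ebb.
From Ab to Ebb: 6 semitones over a fifth = diminished.

diminished fifth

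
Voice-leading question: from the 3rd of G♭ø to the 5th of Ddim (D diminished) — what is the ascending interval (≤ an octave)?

major 7th

G♭ø has B𝄫 as its 3rd, and Ddim (D diminished) has A♭ as its 5th.
B𝄫 up to A♭ spans 7 letter names and 11 semitones — a major seventh.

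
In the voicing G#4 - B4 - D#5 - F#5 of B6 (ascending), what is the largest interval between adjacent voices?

Adjacent intervals: G#4→B4 = minor third; B4→D#5 = major third; D#5→F#5 = minor third.
The largest is B4 to D#5, a major third (4 semitones).

major 3rd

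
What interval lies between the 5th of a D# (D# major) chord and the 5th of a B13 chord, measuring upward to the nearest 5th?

D# (D# major) has A# as its 5th, and B13 has F# as its 5th.
6 letter names make it a sixth; at 8 semitones (a half step narrower than major) the quality is minor.

m6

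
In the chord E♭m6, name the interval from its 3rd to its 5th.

M3

E♭min6 (E♭ minor sixth): E♭-G♭-B♭-C.
3rd = G♭; 5th = B♭.
Counting 3 letters and 4 half steps from G♭ gives a major third.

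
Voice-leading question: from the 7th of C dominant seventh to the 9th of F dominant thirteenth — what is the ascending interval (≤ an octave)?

C dominant seventh has Bb as its 7th, and F dominant thirteenth has G as its 9th.
Counting 6 letters and 9 half steps from Bb gives a major sixth.

M6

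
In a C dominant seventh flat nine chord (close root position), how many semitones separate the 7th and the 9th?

C7b9: C, E, G, B♭, D♭.
B♭ to D♭ is a minor third: 3 semitones.

3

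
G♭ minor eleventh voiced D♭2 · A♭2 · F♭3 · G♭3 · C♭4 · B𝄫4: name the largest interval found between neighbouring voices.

Adjacent intervals: D♭2→A♭2 = perfect fifth; A♭2→F♭3 = minor sixth; F♭3→G♭3 = major second; G♭3→C♭4 = perfect fourth; C♭4→B𝄫4 = minor seventh.
The largest is C♭4 to B𝄫4, a minor seventh (10 semitones).

minor 7th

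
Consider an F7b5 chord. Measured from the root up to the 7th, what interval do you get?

minor 7th

Spelling the chord: F, A, Cb, Eb.
The root is F and the 7th is Eb.
F up to Eb is 10 semitones, a half step narrower than a major seventh, so the interval is minor.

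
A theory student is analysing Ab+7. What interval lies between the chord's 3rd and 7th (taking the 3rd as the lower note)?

Ab augmented seventh is spelled Ab C E Gb.
So we need the interval from C up to Gb.
5 letter names make it a fifth; at 6 semitones (a half step narrower than perfect) the quality is diminished.

diminished 5th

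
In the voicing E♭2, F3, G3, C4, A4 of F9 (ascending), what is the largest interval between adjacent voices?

Adjacent intervals: E♭2→F3 = major ninth; F3→G3 = major second; G3→C4 = perfect fourth; C4→A4 = major sixth.
The largest is E♭2 to F3, a major ninth (14 semitones).

major 9th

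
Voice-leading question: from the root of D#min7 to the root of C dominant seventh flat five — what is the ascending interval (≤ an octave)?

D#min7 has D# as its root, and C dominant seventh flat five has C as its root.
7 letter names make it a seventh; at 9 semitones (a whole step narrower than major) the quality is diminished.

diminished 7th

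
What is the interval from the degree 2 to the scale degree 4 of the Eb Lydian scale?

Eb lydian: Eb F G A Bb C D.
So we need the interval from F up to A.
F up to A spans 3 letter names and 4 semitones — a major third.

major third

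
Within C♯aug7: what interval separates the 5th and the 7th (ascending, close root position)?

diminished third

The chord tones of C♯aug7 (C♯ augmented seventh) are C♯ E♯ G𝄪 B.
So we need the interval from G𝄪 up to B.
3 letter names make it a third; at 2 semitones (a whole step narrower than major) the quality is diminished.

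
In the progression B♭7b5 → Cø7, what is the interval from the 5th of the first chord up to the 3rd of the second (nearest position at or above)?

major 7th

B♭7b5 has F♭ as its 5th, and Cø7 has E♭ as its 3rd.
From F♭ to E♭ is 11 semitones, exactly the major seventh.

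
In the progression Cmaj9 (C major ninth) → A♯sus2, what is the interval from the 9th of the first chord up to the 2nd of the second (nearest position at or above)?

augmented sixth

The 9th of Cmaj9 (C major ninth) is D; the 2nd of A♯sus2 is B♯.
6 letter names make it a sixth; at 10 semitones (a half step wider than major) the quality is augmented.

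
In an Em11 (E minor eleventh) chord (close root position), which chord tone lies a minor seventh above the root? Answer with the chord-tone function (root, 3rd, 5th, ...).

7th

Em11 is spelled E, G, B, D, F#, A.
The root is E. A minor seventh above E is D.
D is the chord's 7th.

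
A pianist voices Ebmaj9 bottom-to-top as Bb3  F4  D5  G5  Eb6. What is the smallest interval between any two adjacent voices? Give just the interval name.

Adjacent intervals: Bb3→F4 = perfect fifth; F4→D5 = major sixth; D5→G5 = perfect fourth; G5→Eb6 = minor sixth.
The smallest is D5 to G5, a perfect fourth (5 semitones).

perfect fourth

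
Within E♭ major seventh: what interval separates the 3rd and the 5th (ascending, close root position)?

minor third

E♭maj7: E♭, G, B♭, D.
So we need the interval from G up to B♭.
3 letter names make it a third; at 3 semitones (a half step narrower than major) the quality is minor.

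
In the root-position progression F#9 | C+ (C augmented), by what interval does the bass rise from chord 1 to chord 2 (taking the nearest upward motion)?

diminished 5th

The roots are F# and C.
From F# to C: 6 semitones over a fifth = diminished.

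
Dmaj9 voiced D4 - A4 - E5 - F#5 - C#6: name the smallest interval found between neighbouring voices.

Adjacent intervals: D4→A4 = perfect fifth; A4→E5 = perfect fifth; E5→F#5 = major second; F#5→C#6 = perfect fifth.
The smallest is E5 to F#5, a major second (2 semitones).

major second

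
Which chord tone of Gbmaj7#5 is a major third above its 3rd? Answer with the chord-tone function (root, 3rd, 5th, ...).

5th

Spelling the chord: Gb, Bb, D, F.
The 3rd is Bb. A major third above Bb is D.
D is the chord's 5th.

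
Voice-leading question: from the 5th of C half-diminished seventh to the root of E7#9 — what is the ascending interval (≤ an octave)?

C half-diminished seventh has G♭ as its 5th, and E7#9 has E as its root.
6 letter names make it a sixth; at 10 semitones (a half step wider than major) the quality is augmented.

augmented 6th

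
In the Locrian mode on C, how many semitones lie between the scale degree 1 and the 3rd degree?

3

The scale is C D♭ E♭ F G♭ A♭ B♭.
C up to E♭ is a minor third — 3 semitones.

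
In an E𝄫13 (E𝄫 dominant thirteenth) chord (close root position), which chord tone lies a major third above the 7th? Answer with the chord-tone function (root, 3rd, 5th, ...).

E𝄫 dominant thirteenth is spelled E𝄫–G♭–B𝄫–D𝄫–F♭–C♭.
The 7th is D𝄫. A major third above D𝄫 is F♭.
F♭ is the chord's 9th.

9th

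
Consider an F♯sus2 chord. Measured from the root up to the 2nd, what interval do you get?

F♯sus2 (F♯ sus2) is spelled F♯, G♯, C♯.
So we need the interval from F♯ up to G♯.
From F♯ to G♯ is 2 semitones, exactly the major second.

major second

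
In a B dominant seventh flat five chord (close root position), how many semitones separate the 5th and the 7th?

4

B7b5: B-D#-F-A.
F to A is a major third: 4 semitones.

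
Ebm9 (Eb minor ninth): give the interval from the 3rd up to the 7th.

perfect 5th

Ebmin9 is spelled Eb–Gb–Bb–Db–F.
3rd = Gb; 7th = Db.
Counting 5 letters and 7 half steps from Gb gives a perfect fifth.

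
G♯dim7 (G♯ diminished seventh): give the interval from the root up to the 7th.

diminished 7th

Spelling the chord: G♯–B–D–F.
Root = G♯; 7th = F.
7 letter names make it a seventh; at 9 semitones (a whole step narrower than major) the quality is diminished.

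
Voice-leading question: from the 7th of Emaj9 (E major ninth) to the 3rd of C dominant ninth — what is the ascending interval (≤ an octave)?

minor second

Emaj9 (E major ninth) has D# as its 7th, and C dominant ninth has E as its 3rd.
From D# to E: 1 semitone over a second = minor.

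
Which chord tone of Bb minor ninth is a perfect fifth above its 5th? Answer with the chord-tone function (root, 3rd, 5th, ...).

9th

Spelling the chord: Bb-Db-F-Ab-C.
The 5th is F. A perfect fifth above F is C.
C is the chord's 9th.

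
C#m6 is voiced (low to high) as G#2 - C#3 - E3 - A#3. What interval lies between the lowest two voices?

Those voices are G#2 and C#3.
From G# to C# is 5 semitones, exactly the perfect fourth.

perfect 4th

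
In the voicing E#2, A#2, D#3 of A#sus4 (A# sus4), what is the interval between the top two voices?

Those voices are A#2 and D#3.
From A# to D# is 5 semitones, exactly the perfect fourth.

perfect 4th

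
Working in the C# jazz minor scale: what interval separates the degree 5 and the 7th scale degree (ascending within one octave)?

C# melodic minor: C# D# E F# G# A# B#.
That puts G# below B#.
G# up to B# spans 3 letter names and 4 semitones — a major third.

M3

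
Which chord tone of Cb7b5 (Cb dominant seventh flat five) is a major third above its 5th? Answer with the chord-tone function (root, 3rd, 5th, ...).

The chord tones of Cb7b5 are Cb, Eb, Gbb, Bbb.
The 5th is Gbb. A major third above Gbb is Bbb.
Bbb is the chord's 7th.

7th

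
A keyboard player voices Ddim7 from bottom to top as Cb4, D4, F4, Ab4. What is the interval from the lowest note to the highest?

major sixth

The outer voices are Cb4 and Ab4.
From Cb to Ab is 9 semitones, exactly the major sixth.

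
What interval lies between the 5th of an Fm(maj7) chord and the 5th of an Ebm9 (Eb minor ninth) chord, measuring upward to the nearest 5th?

m7

The 5th of Fm(maj7) is C; the 5th of Ebm9 (Eb minor ninth) is Bb.
7 letter names make it a seventh; at 10 semitones (a half step narrower than major) the quality is minor.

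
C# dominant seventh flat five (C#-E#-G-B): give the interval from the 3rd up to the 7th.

d5

3rd = E#; 7th = B.
From E# to B: 6 semitones over a fifth = diminished.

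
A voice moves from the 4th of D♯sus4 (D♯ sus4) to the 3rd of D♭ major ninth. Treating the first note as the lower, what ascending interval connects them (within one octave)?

D♯sus4 (D♯ sus4) has G♯ as its 4th, and D♭ major ninth has F as its 3rd.
7 letter names make it a seventh; at 9 semitones (a whole step narrower than major) the quality is diminished.

diminished seventh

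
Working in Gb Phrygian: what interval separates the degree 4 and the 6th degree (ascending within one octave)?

minor third

Spelling Gb Phrygian: Gb Abb Bbb Cb Db Ebb Fb.
That puts Cb below Ebb.
3 letter names make it a third; at 3 semitones (a half step narrower than major) the quality is minor.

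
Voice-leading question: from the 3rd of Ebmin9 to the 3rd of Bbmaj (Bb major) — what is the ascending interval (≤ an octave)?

Ebmin9 has Gb as its 3rd, and Bbmaj (Bb major) has D as its 3rd.
5 letter names make it a fifth; at 8 semitones (a half step wider than perfect) the quality is augmented.

augmented fifth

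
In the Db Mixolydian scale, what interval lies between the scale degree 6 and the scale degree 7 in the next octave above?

minor 9th

Spelling the Db Mixolydian scale: Db Eb F Gb Ab Bb Cb.
The scale degree 6 is Bb and the 7th scale degree (up an octave) is Cb.
From Bb to Cb: 13 semitones over a ninth = minor.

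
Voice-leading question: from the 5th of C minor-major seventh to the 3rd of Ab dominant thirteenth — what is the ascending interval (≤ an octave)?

C minor-major seventh has G as its 5th, and Ab dominant thirteenth has C as its 3rd.
G up to C spans 4 letter names and 5 semitones — a perfect fourth.

perfect fourth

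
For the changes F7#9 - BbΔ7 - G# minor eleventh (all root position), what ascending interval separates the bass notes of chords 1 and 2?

P4

The roots are F and Bb.
From F to Bb is 5 semitones, exactly the perfect fourth.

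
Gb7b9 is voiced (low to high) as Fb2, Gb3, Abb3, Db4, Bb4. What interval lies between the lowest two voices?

Those voices are Fb2 and Gb3.
Fb up to Gb spans 9 letter names and 14 semitones — a major ninth.

major ninth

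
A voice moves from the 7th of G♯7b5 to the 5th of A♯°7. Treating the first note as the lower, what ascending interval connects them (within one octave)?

m7

The 7th of G♯7b5 is F♯; the 5th of A♯°7 is E.
F♯ up to E is 10 semitones, a half step narrower than a major seventh, so the interval is minor.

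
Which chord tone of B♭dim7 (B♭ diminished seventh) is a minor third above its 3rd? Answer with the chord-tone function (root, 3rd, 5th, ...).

Spelling the chord: B♭ D♭ F♭ A𝄫.
The 3rd is D♭. A minor third above D♭ is F♭.
F♭ is the chord's 5th.

5th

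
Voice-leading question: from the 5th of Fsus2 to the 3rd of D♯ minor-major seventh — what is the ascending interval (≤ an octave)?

Fsus2 has C as its 5th, and D♯ minor-major seventh has F♯ as its 3rd.
C up to F♯ is 6 semitones, a half step wider than a perfect fourth, so the interval is augmented.

augmented fourth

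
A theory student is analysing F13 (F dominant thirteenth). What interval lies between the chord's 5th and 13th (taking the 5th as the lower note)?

major 9th

Spelling the chord: F-A-C-Eb-G-D.
So we need the interval from C up to D.
C up to D spans 9 letter names and 14 semitones — a major ninth.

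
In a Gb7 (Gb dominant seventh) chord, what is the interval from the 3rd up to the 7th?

Spelling the chord: Gb–Bb–Db–Fb.
3rd = Bb; 7th = Fb.
From Bb to Fb: 6 semitones over a fifth = diminished.
This 3–7 tritone is the characteristic tension at the heart of the dominant sound.

diminished fifth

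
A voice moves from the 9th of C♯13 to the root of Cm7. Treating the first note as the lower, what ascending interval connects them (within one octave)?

The 9th of C♯13 is D♯; the root of Cm7 is C.
D♯ up to C is 9 semitones, a whole step narrower than a major seventh, so the interval is diminished.

diminished seventh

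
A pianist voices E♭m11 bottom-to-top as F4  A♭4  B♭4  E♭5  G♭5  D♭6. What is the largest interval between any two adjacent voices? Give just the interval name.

perfect 5th

Adjacent intervals: F4→A♭4 = minor third; A♭4→B♭4 = major second; B♭4→E♭5 = perfect fourth; E♭5→G♭5 = minor third; G♭5→D♭6 = perfect fifth.
The largest is G♭5 to D♭6, a perfect fifth (7 semitones).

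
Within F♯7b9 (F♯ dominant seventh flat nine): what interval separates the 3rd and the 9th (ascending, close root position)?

F♯7b9: F♯-A♯-C♯-E-G.
3rd = A♯; 9th = G.
A♯ up to G is 9 semitones, a whole step narrower than a major seventh, so the interval is diminished.

diminished 7th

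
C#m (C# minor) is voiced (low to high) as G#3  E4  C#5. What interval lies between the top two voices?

major 6th

Those voices are E4 and C#5.
From E to C# is 9 semitones, exactly the major sixth.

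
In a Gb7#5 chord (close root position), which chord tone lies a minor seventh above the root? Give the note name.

Spelling the chord: Gb-Bb-D-Fb.
The root is Gb. A minor seventh above Gb is Fb.
Fb is the chord's 7th.

Fb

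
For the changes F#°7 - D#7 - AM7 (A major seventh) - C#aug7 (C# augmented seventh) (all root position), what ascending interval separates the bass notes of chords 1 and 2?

The roots are F# and D#.
Counting 6 letters and 9 half steps from F# gives a major sixth.

major sixth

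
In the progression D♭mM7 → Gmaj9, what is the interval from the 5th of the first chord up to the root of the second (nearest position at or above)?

major seventh

D♭mM7 has A♭ as its 5th, and Gmaj9 has G as its root.
A♭ up to G spans 7 letter names and 11 semitones — a major seventh.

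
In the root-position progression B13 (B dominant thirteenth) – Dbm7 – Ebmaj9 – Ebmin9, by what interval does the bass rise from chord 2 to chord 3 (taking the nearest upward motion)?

The roots are Db and Eb.
Db up to Eb spans 2 letter names and 2 semitones — a major second.

major second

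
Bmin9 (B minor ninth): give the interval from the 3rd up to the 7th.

perfect fifth

The chord tones of Bm9 (B minor ninth) are B D F# A C#.
The 3rd is D and the 7th is A.
From D to A is 7 semitones, exactly the perfect fifth.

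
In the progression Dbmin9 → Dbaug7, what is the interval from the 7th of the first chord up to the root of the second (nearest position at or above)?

The 7th of Dbmin9 is Cb; the root of Dbaug7 is Db.
From Cb to Db is 2 semitones, exactly the major second.

major second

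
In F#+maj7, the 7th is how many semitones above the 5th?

F#+maj7 is spelled F#-A#-C##-E#.
C## to E# is a minor third: 3 semitones.

3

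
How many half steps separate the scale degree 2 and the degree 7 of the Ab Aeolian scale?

The scale is Ab Bb Cb Db Eb Fb Gb.
Bb up to Gb is a minor sixth — 8 semitones.

8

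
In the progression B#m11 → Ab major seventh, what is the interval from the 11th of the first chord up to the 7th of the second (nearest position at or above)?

diminished 3rd

The 11th of B#m11 is E#; the 7th of Ab major seventh is G.
E# up to G is 2 semitones, a whole step narrower than a major third, so the interval is diminished.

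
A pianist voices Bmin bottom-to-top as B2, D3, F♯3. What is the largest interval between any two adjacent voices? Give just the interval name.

major 3rd

Adjacent intervals: B2→D3 = minor third; D3→F♯3 = major third.
The largest is D3 to F♯3, a major third (4 semitones).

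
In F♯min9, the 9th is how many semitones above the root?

14

The chord tones of F♯m9 (F♯ minor ninth) are F♯, A, C♯, E, G♯.
F♯ to G♯ is a major ninth: 14 semitones.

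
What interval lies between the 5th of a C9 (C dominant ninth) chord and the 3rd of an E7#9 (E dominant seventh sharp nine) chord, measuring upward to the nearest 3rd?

augmented 1st

C9 (C dominant ninth) has G as its 5th, and E7#9 (E dominant seventh sharp nine) has G# as its 3rd.
1 letter names make it a unison; at 1 semitone (a half step wider than perfect) the quality is augmented.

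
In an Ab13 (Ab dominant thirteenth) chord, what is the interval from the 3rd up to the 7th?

Spelling the chord: Ab-C-Eb-Gb-Bb-F.
So we need the interval from C up to Gb.
5 letter names make it a fifth; at 6 semitones (a half step narrower than perfect) the quality is diminished.

diminished 5th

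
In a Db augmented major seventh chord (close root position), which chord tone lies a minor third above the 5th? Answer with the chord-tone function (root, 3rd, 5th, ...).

Dbmaj7#5 is spelled Db-F-A-C.
The 5th is A. A minor third above A is C.
C is the chord's 7th.

7th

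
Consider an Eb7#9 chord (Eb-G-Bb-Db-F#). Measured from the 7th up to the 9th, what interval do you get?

That puts Db below F#.
Db up to F# is 5 semitones, a half step wider than a major third, so the interval is augmented.

A3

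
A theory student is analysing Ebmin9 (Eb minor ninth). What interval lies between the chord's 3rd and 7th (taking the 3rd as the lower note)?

perfect 5th

Spelling the chord: Eb-Gb-Bb-Db-F.
So we need the interval from Gb up to Db.
Counting 5 letters and 7 half steps from Gb gives a perfect fifth.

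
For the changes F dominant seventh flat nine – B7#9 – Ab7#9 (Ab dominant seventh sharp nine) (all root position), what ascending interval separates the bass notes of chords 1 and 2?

The roots are F and B.
4 letter names make it a fourth; at 6 semitones (a half step wider than perfect) the quality is augmented.

augmented fourth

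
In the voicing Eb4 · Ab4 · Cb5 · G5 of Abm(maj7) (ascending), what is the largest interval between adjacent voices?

augmented fifth

Adjacent intervals: Eb4→Ab4 = perfect fourth; Ab4→Cb5 = minor third; Cb5→G5 = augmented fifth.
The largest is Cb5 to G5, an augmented fifth (8 semitones).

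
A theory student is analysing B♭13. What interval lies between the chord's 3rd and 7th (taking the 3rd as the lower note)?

B♭13: B♭, D, F, A♭, C, G.
3rd = D; 7th = A♭.
D up to A♭ is 6 semitones, a half step narrower than a perfect fifth, so the interval is diminished.
This 3–7 tritone is the characteristic tension at the heart of the dominant sound.

diminished fifth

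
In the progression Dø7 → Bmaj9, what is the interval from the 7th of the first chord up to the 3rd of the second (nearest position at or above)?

augmented second

The 7th of Dø7 is C; the 3rd of Bmaj9 is D#.
2 letter names make it a second; at 3 semitones (a half step wider than major) the quality is augmented.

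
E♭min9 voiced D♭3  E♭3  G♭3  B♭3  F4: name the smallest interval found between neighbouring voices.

M2

Adjacent intervals: D♭3→E♭3 = major second; E♭3→G♭3 = minor third; G♭3→B♭3 = major third; B♭3→F4 = perfect fifth.
The smallest is D♭3 to E♭3, a major second (2 semitones).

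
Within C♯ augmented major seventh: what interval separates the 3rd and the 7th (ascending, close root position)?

Spelling the chord: C♯ E♯ G𝄪 B♯.
So we need the interval from E♯ up to B♯.
E♯ up to B♯ spans 5 letter names and 7 semitones — a perfect fifth.

perfect fifth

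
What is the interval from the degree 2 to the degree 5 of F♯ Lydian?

The scale runs F♯ G♯ A♯ B♯ C♯ D♯ E♯.
So we need the interval from G♯ up to C♯.
Counting 4 letters and 5 half steps from G♯ gives a perfect fourth.

perfect fourth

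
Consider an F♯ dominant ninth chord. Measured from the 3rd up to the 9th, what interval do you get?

F♯9 (F♯ dominant ninth): F♯–A♯–C♯–E–G♯.
So we need the interval from A♯ up to G♯.
A♯ up to G♯ is 10 semitones, a half step narrower than a major seventh, so the interval is minor.

minor 7th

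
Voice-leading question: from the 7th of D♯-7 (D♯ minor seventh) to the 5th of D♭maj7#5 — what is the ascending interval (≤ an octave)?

D♯-7 (D♯ minor seventh) has C♯ as its 7th, and D♭maj7#5 has A as its 5th.
From C♯ to A: 8 semitones over a sixth = minor.

minor 6th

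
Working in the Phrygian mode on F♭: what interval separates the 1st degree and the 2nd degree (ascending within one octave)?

The scale runs F♭ G𝄫 A𝄫 B𝄫 C♭ D𝄫 E𝄫.
The 1st degree is F♭ and the 2nd scale degree is G𝄫.
F♭ up to G𝄫 is 1 semitone, a half step narrower than a major second, so the interval is minor.

minor second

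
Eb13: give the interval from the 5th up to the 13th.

Eb13: Eb-G-Bb-Db-F-C.
The 5th is Bb and the 13th is C.
From Bb to C is 14 semitones, exactly the major ninth.

major ninth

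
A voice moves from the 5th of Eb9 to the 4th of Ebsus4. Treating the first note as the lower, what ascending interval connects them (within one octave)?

Eb9 has Bb as its 5th, and Ebsus4 has Ab as its 4th.
From Bb to Ab: 10 semitones over a seventh = minor.

minor seventh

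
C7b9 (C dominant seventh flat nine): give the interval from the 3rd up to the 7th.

The chord tones of C dominant seventh flat nine are C–E–G–B♭–D♭.
3rd = E; 7th = B♭.
E up to B♭ is 6 semitones, a half step narrower than a perfect fifth, so the interval is diminished.
This 3–7 tritone is the characteristic tension at the heart of the dominant sound.

diminished fifth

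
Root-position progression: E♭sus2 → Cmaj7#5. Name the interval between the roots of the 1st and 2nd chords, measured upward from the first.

M6

The roots are E♭ and C.
From E♭ to C is 9 semitones, exactly the major sixth.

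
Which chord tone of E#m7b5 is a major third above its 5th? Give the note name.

E#ø7 is spelled E#–G#–B–D#.
The 5th is B. A major third above B is D#.
D# is the chord's 7th.

D#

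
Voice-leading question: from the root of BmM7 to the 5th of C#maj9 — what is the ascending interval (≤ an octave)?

The root of BmM7 is B; the 5th of C#maj9 is G#.
From B to G# is 9 semitones, exactly the major sixth.

major sixth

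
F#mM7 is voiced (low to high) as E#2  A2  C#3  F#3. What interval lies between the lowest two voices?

diminished fourth

Those voices are E#2 and A2.
4 letter names make it a fourth; at 4 semitones (a half step narrower than perfect) the quality is diminished.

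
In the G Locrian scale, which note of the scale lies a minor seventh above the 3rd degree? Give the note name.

Ab

The scale is G A♭ B♭ C D♭ E♭ F.
The 3rd degree is B♭; a minor seventh above that is A♭ — scale degree 2.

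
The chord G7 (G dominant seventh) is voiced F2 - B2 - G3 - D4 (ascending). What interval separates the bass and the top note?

The outer voices are F2 and D4.
Counting 13 letters and 21 half steps from F gives a major thirteenth.

major thirteenth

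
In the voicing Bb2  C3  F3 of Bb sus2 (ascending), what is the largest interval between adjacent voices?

perfect fourth

Adjacent intervals: Bb2→C3 = major second; C3→F3 = perfect fourth.
The largest is C3 to F3, a perfect fourth (5 semitones).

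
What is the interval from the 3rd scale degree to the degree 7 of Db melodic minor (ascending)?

Spelling Db melodic minor (ascending): Db Eb Fb Gb Ab Bb C.
That puts Fb below C.
Fb up to C is 8 semitones, a half step wider than a perfect fifth, so the interval is augmented.

augmented fifth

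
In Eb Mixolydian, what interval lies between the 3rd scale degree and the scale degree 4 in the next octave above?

minor 9th

The scale runs Eb F G Ab Bb C Db.
The 3rd scale degree is G and the 4th scale degree (up an octave) is Ab.
G up to Ab is 13 semitones, a half step narrower than a major ninth, so the interval is minor.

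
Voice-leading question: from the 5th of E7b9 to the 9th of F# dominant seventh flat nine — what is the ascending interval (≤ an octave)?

minor sixth

E7b9 has B as its 5th, and F# dominant seventh flat nine has G as its 9th.
B up to G is 8 semitones, a half step narrower than a major sixth, so the interval is minor.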